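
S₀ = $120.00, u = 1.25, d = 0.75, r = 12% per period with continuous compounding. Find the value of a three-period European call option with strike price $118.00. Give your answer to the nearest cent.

Risk-neutral probability p = (e^0.12 − 0.75)/(1.25 − 0.75) = 0.3775/0.5000 = 0.7550
Terminal stock prices: S_uuu = 234.4, S_uud = 140.6, S_udd = 84.38, S_ddd = 50.62
Terminal payoffs (S − K): max(116.4, 0) = 116.4, max(22.62, 0) = 22.62, max(-33.62, 0) = 0, max(-67.38, 0) = 0
Node uu (S = 187.5): V_uu = e^(−0.12)·[0.7550·116.3750 + 0.2450·22.6250] = 82.8434
Node ud (S = 112.5): V_ud = e^(−0.12)·[0.7550·22.6250 + 0.2450·0.0000] = 15.1501
Node dd (S = 67.5): V_dd = e^(−0.12)·[0.7550·0.0000 + 0.2450·0.0000] = 0.0000
Node u (S = 150): V_u = e^(−0.12)·[0.7550·82.8434 + 0.2450·15.1501] = 58.7657
Node d (S = 90): V_d = e^(−0.12)·[0.7550·15.1501 + 0.2450·0.0000] = 10.1448
Node 0 (S = 120): V_0 = e^(−0.12)·[0.7550·58.7657 + 0.2450·10.1448] = 41.5551

$41.56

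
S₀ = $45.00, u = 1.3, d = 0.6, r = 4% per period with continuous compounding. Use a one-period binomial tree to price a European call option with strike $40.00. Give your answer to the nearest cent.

$11.19

Risk-neutral probability p = (e^0.04 − 0.6)/(1.3 − 0.6) = 0.4408/0.7000 = 0.6297
Terminal stock prices: S_u = 58.5, S_d = 27
Terminal payoffs (S − K): max(18.5, 0) = 18.5, max(-13, 0) = 0
Node 0 (S = 45): V_0 = e^(−0.04)·[0.6297·18.5000 + 0.3703·0.0000] = 11.1932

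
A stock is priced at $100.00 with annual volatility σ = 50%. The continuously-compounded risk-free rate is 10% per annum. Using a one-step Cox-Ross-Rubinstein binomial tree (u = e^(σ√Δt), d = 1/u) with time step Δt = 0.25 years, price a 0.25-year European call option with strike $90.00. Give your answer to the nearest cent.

CRR parameters: u = e^(σ√Δt) = e^(0.5·√0.25) = 1.2840, d = 1/u = 0.7788
Per-period rate: rΔt = 0.1·0.25 = 0.025, so R = e^0.025 = 1.0253
Risk-neutral probability p = (e^0.025 − 0.7788)/(1.2840 − 0.7788) = 0.2465/0.5052 = 0.4879
Terminal stock prices: S_u = 128.4, S_d = 77.88
Terminal payoffs (S − K): max(38.4, 0) = 38.4, max(-12.12, 0) = 0
Node 0 (S = 100): V_0 = e^(−0.025)·[0.4879·38.4025 + 0.5121·0.0000] = 18.2751

$18.28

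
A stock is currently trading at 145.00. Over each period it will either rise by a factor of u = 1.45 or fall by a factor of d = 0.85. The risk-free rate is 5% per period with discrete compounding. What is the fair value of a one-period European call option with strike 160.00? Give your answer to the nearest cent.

Risk-neutral probability p = (1 + 0.05 − 0.85)/(1.45 − 0.85) = 0.2000/0.6000 = 0.3333
Terminal stock prices: S_u = 210.2, S_d = 123.2
Terminal payoffs (S − K): max(50.25, 0) = 50.25, max(-36.75, 0) = 0
Node 0 (S = 145): V_0 = 1/1.05·[0.3333·50.2500 + 0.6667·0.0000] = 15.9524

15.95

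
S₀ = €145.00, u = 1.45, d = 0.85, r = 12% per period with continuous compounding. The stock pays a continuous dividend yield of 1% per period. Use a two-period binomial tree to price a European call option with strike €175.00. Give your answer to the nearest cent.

€21.56

Per-period risk-free factor R = e^0.12 = 1.1275; dividend-adjusted growth = e^(0.12−0.01) = 1.1163.
Risk-neutral probability p = (1.1163 − 0.85)/(1.45 − 0.85) = 0.2663/0.6000 = 0.4438
Terminal stock prices: S_uu = 304.9, S_ud = 178.7, S_dd = 104.8
Terminal payoffs (S − K): max(129.9, 0) = 129.9, max(3.713, 0) = 3.713, max(-70.24, 0) = 0
Node u (S = 210.2): V_u = e^(−0.12)·[0.4438·129.8625 + 0.5562·3.7125] = 52.9469
Node d (S = 123.2): V_d = e^(−0.12)·[0.4438·3.7125 + 0.5562·0.0000] = 1.4613
Node 0 (S = 145): V_0 = e^(−0.12)·[0.4438·52.9469 + 0.5562·1.4613] = 21.5614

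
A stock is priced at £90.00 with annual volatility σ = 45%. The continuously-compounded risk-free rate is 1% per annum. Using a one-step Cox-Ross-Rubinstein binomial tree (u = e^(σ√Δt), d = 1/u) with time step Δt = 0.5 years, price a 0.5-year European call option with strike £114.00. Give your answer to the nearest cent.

£4.15

CRR parameters: u = e^(σ√Δt) = e^(0.45·√0.5) = 1.3746, d = 1/u = 0.7275
Per-period rate: rΔt = 0.01·0.5 = 0.005, so R = e^0.005 = 1.0050
Risk-neutral probability p = (e^0.005 − 0.7275)/(1.3746 − 0.7275) = 0.2776/0.6472 = 0.4289
Terminal stock prices: S_u = 123.7, S_d = 65.47
Terminal payoffs (S − K): max(9.718, 0) = 9.718, max(-48.53, 0) = 0
Node 0 (S = 90): V_0 = e^(−0.005)·[0.4289·9.7184 + 0.5711·0.0000] = 4.1470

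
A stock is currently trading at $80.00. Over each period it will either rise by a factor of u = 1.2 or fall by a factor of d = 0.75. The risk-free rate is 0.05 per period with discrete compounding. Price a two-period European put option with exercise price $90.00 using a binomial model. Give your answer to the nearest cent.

$11.79

Risk-neutral probability p = (1 + 0.05 − 0.75)/(1.2 − 0.75) = 0.3000/0.4500 = 0.6667
Terminal stock prices: S_uu = 115.2, S_ud = 72, S_dd = 45
Terminal payoffs (K − S): max(-25.2, 0) = 0, max(18, 0) = 18, max(45, 0) = 45
Node u (S = 96): V_u = 1/1.05·[0.6667·0.0000 + 0.3333·18.0000] = 5.7143
Node d (S = 60): V_d = 1/1.05·[0.6667·18.0000 + 0.3333·45.0000] = 25.7143
Node 0 (S = 80): V_0 = 1/1.05·[0.6667·5.7143 + 0.3333·25.7143] = 11.7914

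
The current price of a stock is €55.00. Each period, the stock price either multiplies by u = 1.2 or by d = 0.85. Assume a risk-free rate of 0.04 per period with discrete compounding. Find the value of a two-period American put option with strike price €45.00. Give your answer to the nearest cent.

Risk-neutral probability p = (1 + 0.04 − 0.85)/(1.2 − 0.85) = 0.1900/0.3500 = 0.5429
Terminal stock prices: S_uu = 79.2, S_ud = 56.1, S_dd = 39.74
Terminal payoffs (K − S): max(-34.2, 0) = 0, max(-11.1, 0) = 0, max(5.263, 0) = 5.263
Node u (S = 66): continuation = 1/1.04·[0.5429·0.0000 + 0.4571·0.0000] = 0.0000; exercise value = 0.0000 ≤ continuation, so V_u = 0.0000
Node d (S = 46.75): continuation = 1/1.04·[0.5429·0.0000 + 0.4571·5.2625] = 2.3132; exercise value = 0.0000 ≤ continuation, so V_d = 2.3132
Node 0 (S = 55): continuation = 1/1.04·[0.5429·0.0000 + 0.4571·2.3132] = 1.0168; exercise value = 0.0000 ≤ continuation, so V_0 = 1.0168

€1.02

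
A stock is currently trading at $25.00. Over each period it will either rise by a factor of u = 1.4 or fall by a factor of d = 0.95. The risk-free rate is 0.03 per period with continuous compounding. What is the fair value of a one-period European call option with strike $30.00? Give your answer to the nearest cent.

Risk-neutral probability p = (e^0.03 − 0.95)/(1.4 − 0.95) = 0.0805/0.4500 = 0.1788
Terminal stock prices: S_u = 35, S_d = 23.75
Terminal payoffs (S − K): max(5, 0) = 5, max(-6.25, 0) = 0
Node 0 (S = 25): V_0 = e^(−0.03)·[0.1788·5.0000 + 0.8212·0.0000] = 0.8675

$0.87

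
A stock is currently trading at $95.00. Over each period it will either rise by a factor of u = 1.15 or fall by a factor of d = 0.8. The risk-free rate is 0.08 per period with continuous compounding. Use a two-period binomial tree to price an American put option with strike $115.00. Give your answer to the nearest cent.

Risk-neutral probability p = (e^0.08 − 0.8)/(1.15 − 0.8) = 0.2833/0.3500 = 0.8094
Terminal stock prices: S_uu = 125.6, S_ud = 87.4, S_dd = 60.8
Terminal payoffs (K − S): max(-10.64, 0) = 0, max(27.6, 0) = 27.6, max(54.2, 0) = 54.2
Node u (S = 109.2): continuation = e^(−0.08)·[0.8094·0.0000 + 0.1906·27.6000] = 4.8563; exercise value = 5.7500 > continuation, so V_u = 5.7500 (exercise)
Node d (S = 76): continuation = e^(−0.08)·[0.8094·27.6000 + 0.1906·54.2000] = 30.1584; exercise value = 39.0000 > continuation, so V_d = 39.0000 (exercise)
Node 0 (S = 95): continuation = e^(−0.08)·[0.8094·5.7500 + 0.1906·39.0000] = 11.1584; exercise value = 20.0000 > continuation, so V_0 = 20.0000 (exercise)

$20.00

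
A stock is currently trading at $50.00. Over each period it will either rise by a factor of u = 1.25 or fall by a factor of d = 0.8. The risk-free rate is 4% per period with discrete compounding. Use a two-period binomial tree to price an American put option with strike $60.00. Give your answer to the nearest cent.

$11.28

Risk-neutral probability p = (1 + 0.04 − 0.8)/(1.25 − 0.8) = 0.2400/0.4500 = 0.5333
Terminal stock prices: S_uu = 78.12, S_ud = 50, S_dd = 32
Terminal payoffs (K − S): max(-18.12, 0) = 0, max(10, 0) = 10, max(28, 0) = 28
Node u (S = 62.5): continuation = 1/1.04·[0.5333·0.0000 + 0.4667·10.0000] = 4.4872; exercise value = 0.0000 ≤ continuation, so V_u = 4.4872
Node d (S = 40): continuation = 1/1.04·[0.5333·10.0000 + 0.4667·28.0000] = 17.6923; exercise value = 20.0000 > continuation, so V_d = 20.0000 (exercise)
Node 0 (S = 50): continuation = 1/1.04·[0.5333·4.4872 + 0.4667·20.0000] = 11.2755; exercise value = 10.0000 ≤ continuation, so V_0 = 11.2755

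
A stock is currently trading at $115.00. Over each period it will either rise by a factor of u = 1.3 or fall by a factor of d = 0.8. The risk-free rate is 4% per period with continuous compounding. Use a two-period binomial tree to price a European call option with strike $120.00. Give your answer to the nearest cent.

Risk-neutral probability p = (e^0.04 − 0.8)/(1.3 − 0.8) = 0.2408/0.5000 = 0.4816
Terminal stock prices: S_uu = 194.4, S_ud = 119.6, S_dd = 73.6
Terminal payoffs (S − K): max(74.35, 0) = 74.35, max(-0.4, 0) = 0, max(-46.4, 0) = 0
Node u (S = 149.5): V_u = e^(−0.04)·[0.4816·74.3500 + 0.5184·0.0000] = 34.4045
Node d (S = 92): V_d = e^(−0.04)·[0.4816·0.0000 + 0.5184·0.0000] = 0.0000
Node 0 (S = 115): V_0 = e^(−0.04)·[0.4816·34.4045 + 0.5184·0.0000] = 15.9202

$15.92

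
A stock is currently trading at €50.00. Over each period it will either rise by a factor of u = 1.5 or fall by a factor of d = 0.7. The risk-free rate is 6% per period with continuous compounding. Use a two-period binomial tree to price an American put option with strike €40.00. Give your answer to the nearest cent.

Risk-neutral probability p = (e^0.06 − 0.7)/(1.5 − 0.7) = 0.3618/0.8000 = 0.4523
Terminal stock prices: S_uu = 112.5, S_ud = 52.5, S_dd = 24.5
Terminal payoffs (K − S): max(-72.5, 0) = 0, max(-12.5, 0) = 0, max(15.5, 0) = 15.5
Node u (S = 75): continuation = e^(−0.06)·[0.4523·0.0000 + 0.5477·0.0000] = 0.0000; exercise value = 0.0000 ≤ continuation, so V_u = 0.0000
Node d (S = 35): continuation = e^(−0.06)·[0.4523·0.0000 + 0.5477·15.5000] = 7.9950; exercise value = 5.0000 ≤ continuation, so V_d = 7.9950
Node 0 (S = 50): continuation = e^(−0.06)·[0.4523·0.0000 + 0.5477·7.9950] = 4.1239; exercise value = 0.0000 ≤ continuation, so V_0 = 4.1239

€4.12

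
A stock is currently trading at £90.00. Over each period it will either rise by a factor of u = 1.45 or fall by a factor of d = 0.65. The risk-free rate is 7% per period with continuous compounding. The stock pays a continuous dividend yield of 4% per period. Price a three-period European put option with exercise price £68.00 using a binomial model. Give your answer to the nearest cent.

£9.15

Per-period risk-free factor R = e^0.07 = 1.0725; dividend-adjusted growth = e^(0.07−0.04) = 1.0305.
Risk-neutral probability p = (1.0305 − 0.65)/(1.45 − 0.65) = 0.3805/0.8000 = 0.4756
Terminal stock prices: S_uuu = 274.4, S_uud = 123, S_udd = 55.14, S_ddd = 24.72
Terminal payoffs (K − S): max(-206.4, 0) = 0, max(-55, 0) = 0, max(12.86, 0) = 12.86, max(43.28, 0) = 43.28
Node uu (S = 189.2): V_uu = e^(−0.07)·[0.4756·0.0000 + 0.5244·0.0000] = 0.0000
Node ud (S = 84.83): V_ud = e^(−0.07)·[0.4756·0.0000 + 0.5244·12.8637] = 6.2901
Node dd (S = 38.03): V_dd = e^(−0.07)·[0.4756·12.8637 + 0.5244·43.2837] = 26.8688
Node u (S = 130.5): V_u = e^(−0.07)·[0.4756·0.0000 + 0.5244·6.2901] = 3.0757
Node d (S = 58.5): V_d = e^(−0.07)·[0.4756·6.2901 + 0.5244·26.8688] = 15.9273
Node 0 (S = 90): V_0 = e^(−0.07)·[0.4756·3.0757 + 0.5244·15.9273] = 9.1519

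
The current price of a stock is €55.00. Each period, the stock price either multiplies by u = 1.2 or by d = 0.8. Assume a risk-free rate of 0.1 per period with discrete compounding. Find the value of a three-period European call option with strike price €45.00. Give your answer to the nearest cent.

€21.68

Risk-neutral probability p = (1 + 0.1 − 0.8)/(1.2 − 0.8) = 0.3000/0.4000 = 0.7500
Terminal stock prices: S_uuu = 95.04, S_uud = 63.36, S_udd = 42.24, S_ddd = 28.16
Terminal payoffs (S − K): max(50.04, 0) = 50.04, max(18.36, 0) = 18.36, max(-2.76, 0) = 0, max(-16.84, 0) = 0
Node uu (S = 79.2): V_uu = 1/1.1·[0.7500·50.0400 + 0.2500·18.3600] = 38.2909
Node ud (S = 52.8): V_ud = 1/1.1·[0.7500·18.3600 + 0.2500·0.0000] = 12.5182
Node dd (S = 35.2): V_dd = 1/1.1·[0.7500·0.0000 + 0.2500·0.0000] = 0.0000
Node u (S = 66): V_u = 1/1.1·[0.7500·38.2909 + 0.2500·12.5182] = 28.9525
Node d (S = 44): V_d = 1/1.1·[0.7500·12.5182 + 0.2500·0.0000] = 8.5351
Node 0 (S = 55): V_0 = 1/1.1·[0.7500·28.9525 + 0.2500·8.5351] = 21.6801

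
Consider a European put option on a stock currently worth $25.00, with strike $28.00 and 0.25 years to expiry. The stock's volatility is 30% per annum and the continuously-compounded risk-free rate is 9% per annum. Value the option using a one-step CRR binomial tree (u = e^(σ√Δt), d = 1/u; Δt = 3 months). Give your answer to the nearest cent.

CRR parameters: u = e^(σ√Δt) = e^(0.3·√0.25) = 1.1618, d = 1/u = 0.8607
Per-period rate: rΔt = 0.09·0.25 = 0.0225, so R = e^0.0225 = 1.0228
Risk-neutral probability p = (e^0.0225 − 0.8607)/(1.1618 − 0.8607) = 0.1620/0.3011 = 0.5381
Terminal stock prices: S_u = 29.05, S_d = 21.52
Terminal payoffs (K − S): max(-1.046, 0) = 0, max(6.482, 0) = 6.482
Node 0 (S = 25): V_0 = e^(−0.0225)·[0.5381·0.0000 + 0.4619·6.4823] = 2.9273

$2.93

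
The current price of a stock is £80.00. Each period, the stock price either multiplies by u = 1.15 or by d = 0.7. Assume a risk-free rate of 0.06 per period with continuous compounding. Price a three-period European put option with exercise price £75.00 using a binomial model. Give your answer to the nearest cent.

£2.91

Risk-neutral probability p = (e^0.06 − 0.7)/(1.15 − 0.7) = 0.3618/0.4500 = 0.8041
Terminal stock prices: S_uuu = 121.7, S_uud = 74.06, S_udd = 45.08, S_ddd = 27.44
Terminal payoffs (K − S): max(-46.67, 0) = 0, max(0.94, 0) = 0.94, max(29.92, 0) = 29.92, max(47.56, 0) = 47.56
Node uu (S = 105.8): V_uu = e^(−0.06)·[0.8041·0.0000 + 0.1959·0.9400] = 0.1734
Node ud (S = 64.4): V_ud = e^(−0.06)·[0.8041·0.9400 + 0.1959·29.9200] = 6.2323
Node dd (S = 39.2): V_dd = e^(−0.06)·[0.8041·29.9200 + 0.1959·47.5600] = 31.4323
Node u (S = 92): V_u = e^(−0.06)·[0.8041·0.1734 + 0.1959·6.2323] = 1.2813
Node d (S = 56): V_d = e^(−0.06)·[0.8041·6.2323 + 0.1959·31.4323] = 10.5190
Node 0 (S = 80): V_0 = e^(−0.06)·[0.8041·1.2813 + 0.1959·10.5190] = 2.9111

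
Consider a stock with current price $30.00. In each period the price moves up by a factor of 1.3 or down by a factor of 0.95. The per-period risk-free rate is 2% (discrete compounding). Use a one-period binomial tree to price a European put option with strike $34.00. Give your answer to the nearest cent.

Risk-neutral probability p = (1 + 0.02 − 0.95)/(1.3 − 0.95) = 0.0700/0.3500 = 0.2000
Terminal stock prices: S_u = 39, S_d = 28.5
Terminal payoffs (K − S): max(-5, 0) = 0, max(5.5, 0) = 5.5
Node 0 (S = 30): V_0 = 1/1.02·[0.2000·0.0000 + 0.8000·5.5000] = 4.3137

$4.31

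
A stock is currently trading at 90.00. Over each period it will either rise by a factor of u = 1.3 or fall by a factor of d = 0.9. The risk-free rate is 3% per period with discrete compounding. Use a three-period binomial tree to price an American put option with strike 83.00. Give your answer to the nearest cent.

Risk-neutral probability p = (1 + 0.03 − 0.9)/(1.3 − 0.9) = 0.1300/0.4000 = 0.3250
Terminal stock prices: S_uuu = 197.7, S_uud = 136.9, S_udd = 94.77, S_ddd = 65.61
Terminal payoffs (K − S): max(-114.7, 0) = 0, max(-53.89, 0) = 0, max(-11.77, 0) = 0, max(17.39, 0) = 17.39
Node uu (S = 152.1): continuation = 1/1.03·[0.3250·0.0000 + 0.6750·0.0000] = 0.0000; exercise value = 0.0000 ≤ continuation, so V_uu = 0.0000
Node ud (S = 105.3): continuation = 1/1.03·[0.3250·0.0000 + 0.6750·0.0000] = 0.0000; exercise value = 0.0000 ≤ continuation, so V_ud = 0.0000
Node dd (S = 72.9): continuation = 1/1.03·[0.3250·0.0000 + 0.6750·17.3900] = 11.3964; exercise value = 10.1000 ≤ continuation, so V_dd = 11.3964
Node u (S = 117): continuation = 1/1.03·[0.3250·0.0000 + 0.6750·0.0000] = 0.0000; exercise value = 0.0000 ≤ continuation, so V_u = 0.0000
Node d (S = 81): continuation = 1/1.03·[0.3250·0.0000 + 0.6750·11.3964] = 7.4685; exercise value = 2.0000 ≤ continuation, so V_d = 7.4685
Node 0 (S = 90): continuation = 1/1.03·[0.3250·0.0000 + 0.6750·7.4685] = 4.8944; exercise value = 0.0000 ≤ continuation, so V_0 = 4.8944

4.89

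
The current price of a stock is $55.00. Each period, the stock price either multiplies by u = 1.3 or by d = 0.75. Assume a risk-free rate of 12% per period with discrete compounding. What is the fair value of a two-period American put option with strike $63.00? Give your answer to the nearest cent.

$8.00

Risk-neutral probability p = (1 + 0.12 − 0.75)/(1.3 − 0.75) = 0.3700/0.5500 = 0.6727
Terminal stock prices: S_uu = 92.95, S_ud = 53.62, S_dd = 30.94
Terminal payoffs (K − S): max(-29.95, 0) = 0, max(9.375, 0) = 9.375, max(32.06, 0) = 32.06
Node u (S = 71.5): continuation = 1/1.12·[0.6727·0.0000 + 0.3273·9.3750] = 2.7394; exercise value = 0.0000 ≤ continuation, so V_u = 2.7394
Node d (S = 41.25): continuation = 1/1.12·[0.6727·9.3750 + 0.3273·32.0625] = 15.0000; exercise value = 21.7500 > continuation, so V_d = 21.7500 (exercise)
Node 0 (S = 55): continuation = 1/1.12·[0.6727·2.7394 + 0.3273·21.7500] = 8.0010; exercise value = 8.0000 ≤ continuation, so V_0 = 8.0010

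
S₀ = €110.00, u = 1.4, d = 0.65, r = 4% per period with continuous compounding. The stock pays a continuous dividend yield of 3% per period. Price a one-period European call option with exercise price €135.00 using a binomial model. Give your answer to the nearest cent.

€8.76

Per-period risk-free factor R = e^0.04 = 1.0408; dividend-adjusted growth = e^(0.04−0.03) = 1.0101.
Risk-neutral probability p = (1.0101 − 0.65)/(1.4 − 0.65) = 0.3601/0.7500 = 0.4801
Terminal stock prices: S_u = 154, S_d = 71.5
Terminal payoffs (S − K): max(19, 0) = 19, max(-63.5, 0) = 0
Node 0 (S = 110): V_0 = e^(−0.04)·[0.4801·19.0000 + 0.5199·0.0000] = 8.7636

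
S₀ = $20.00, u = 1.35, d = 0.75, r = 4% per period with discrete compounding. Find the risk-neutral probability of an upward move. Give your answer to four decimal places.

Risk-neutral probability p = (1 + 0.04 − 0.75)/(1.35 − 0.75) = 0.2900/0.6000 = 0.4833

p = 0.4833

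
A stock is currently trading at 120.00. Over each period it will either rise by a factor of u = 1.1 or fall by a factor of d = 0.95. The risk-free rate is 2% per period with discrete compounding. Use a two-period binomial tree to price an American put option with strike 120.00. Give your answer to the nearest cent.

Risk-neutral probability p = (1 + 0.02 − 0.95)/(1.1 − 0.95) = 0.0700/0.1500 = 0.4667
Terminal stock prices: S_uu = 145.2, S_ud = 125.4, S_dd = 108.3
Terminal payoffs (K − S): max(-25.2, 0) = 0, max(-5.4, 0) = 0, max(11.7, 0) = 11.7
Node u (S = 132): continuation = 1/1.02·[0.4667·0.0000 + 0.5333·0.0000] = 0.0000; exercise value = 0.0000 ≤ continuation, so V_u = 0.0000
Node d (S = 114): continuation = 1/1.02·[0.4667·0.0000 + 0.5333·11.7000] = 6.1176; exercise value = 6.0000 ≤ continuation, so V_d = 6.1176
Node 0 (S = 120): continuation = 1/1.02·[0.4667·0.0000 + 0.5333·6.1176] = 3.1988; exercise value = 0.0000 ≤ continuation, so V_0 = 3.1988

3.20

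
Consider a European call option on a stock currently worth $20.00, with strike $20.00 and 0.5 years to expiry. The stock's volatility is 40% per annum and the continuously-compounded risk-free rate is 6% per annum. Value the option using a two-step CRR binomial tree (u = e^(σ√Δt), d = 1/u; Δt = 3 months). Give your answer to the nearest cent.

CRR parameters: u = e^(σ√Δt) = e^(0.4·√0.25) = 1.2214, d = 1/u = 0.8187
Per-period rate: rΔt = 0.06·0.25 = 0.015, so R = e^0.015 = 1.0151
Risk-neutral probability p = (e^0.015 − 0.8187)/(1.2214 − 0.8187) = 0.1964/0.4027 = 0.4877
Terminal stock prices: S_uu = 29.84, S_ud = 20, S_dd = 13.41
Terminal payoffs (S − K): max(9.836, 0) = 9.836, max(0, 0) = 0, max(-6.594, 0) = 0
Node u (S = 24.43): V_u = e^(−0.015)·[0.4877·9.8365 + 0.5123·0.0000] = 4.7258
Node d (S = 16.37): V_d = e^(−0.015)·[0.4877·0.0000 + 0.5123·0.0000] = 0.0000
Node 0 (S = 20): V_0 = e^(−0.015)·[0.4877·4.7258 + 0.5123·0.0000] = 2.2705

$2.27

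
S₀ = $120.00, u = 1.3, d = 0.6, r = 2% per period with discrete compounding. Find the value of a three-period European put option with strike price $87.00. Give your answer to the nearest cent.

$12.05

Risk-neutral probability p = (1 + 0.02 − 0.6)/(1.3 − 0.6) = 0.4200/0.7000 = 0.6000
Terminal stock prices: S_uuu = 263.6, S_uud = 121.7, S_udd = 56.16, S_ddd = 25.92
Terminal payoffs (K − S): max(-176.6, 0) = 0, max(-34.68, 0) = 0, max(30.84, 0) = 30.84, max(61.08, 0) = 61.08
Node uu (S = 202.8): V_uu = 1/1.02·[0.6000·0.0000 + 0.4000·0.0000] = 0.0000
Node ud (S = 93.6): V_ud = 1/1.02·[0.6000·0.0000 + 0.4000·30.8400] = 12.0941
Node dd (S = 43.2): V_dd = 1/1.02·[0.6000·30.8400 + 0.4000·61.0800] = 42.0941
Node u (S = 156): V_u = 1/1.02·[0.6000·0.0000 + 0.4000·12.0941] = 4.7428
Node d (S = 72): V_d = 1/1.02·[0.6000·12.0941 + 0.4000·42.0941] = 23.6217
Node 0 (S = 120): V_0 = 1/1.02·[0.6000·4.7428 + 0.4000·23.6217] = 12.0533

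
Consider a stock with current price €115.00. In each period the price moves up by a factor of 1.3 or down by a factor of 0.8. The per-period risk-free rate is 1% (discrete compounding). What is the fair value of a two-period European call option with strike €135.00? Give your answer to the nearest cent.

Risk-neutral probability p = (1 + 0.01 − 0.8)/(1.3 − 0.8) = 0.2100/0.5000 = 0.4200
Terminal stock prices: S_uu = 194.4, S_ud = 119.6, S_dd = 73.6
Terminal payoffs (S − K): max(59.35, 0) = 59.35, max(-15.4, 0) = 0, max(-61.4, 0) = 0
Node u (S = 149.5): V_u = 1/1.01·[0.4200·59.3500 + 0.5800·0.0000] = 24.6802
Node d (S = 92): V_d = 1/1.01·[0.4200·0.0000 + 0.5800·0.0000] = 0.0000
Node 0 (S = 115): V_0 = 1/1.01·[0.4200·24.6802 + 0.5800·0.0000] = 10.2631

€10.26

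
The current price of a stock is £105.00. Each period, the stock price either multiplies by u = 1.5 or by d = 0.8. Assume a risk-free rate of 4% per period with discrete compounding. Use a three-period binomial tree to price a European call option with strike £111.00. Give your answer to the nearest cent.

£24.79

Risk-neutral probability p = (1 + 0.04 − 0.8)/(1.5 − 0.8) = 0.2400/0.7000 = 0.3429
Terminal stock prices: S_uuu = 354.4, S_uud = 189, S_udd = 100.8, S_ddd = 53.76
Terminal payoffs (S − K): max(243.4, 0) = 243.4, max(78, 0) = 78, max(-10.2, 0) = 0, max(-57.24, 0) = 0
Node uu (S = 236.2): V_uu = 1/1.04·[0.3429·243.3750 + 0.6571·78.0000] = 129.5192
Node ud (S = 126): V_ud = 1/1.04·[0.3429·78.0000 + 0.6571·0.0000] = 25.7143
Node dd (S = 67.2): V_dd = 1/1.04·[0.3429·0.0000 + 0.6571·0.0000] = 0.0000
Node u (S = 157.5): V_u = 1/1.04·[0.3429·129.5192 + 0.6571·25.7143] = 58.9467
Node d (S = 84): V_d = 1/1.04·[0.3429·25.7143 + 0.6571·0.0000] = 8.4772
Node 0 (S = 105): V_0 = 1/1.04·[0.3429·58.9467 + 0.6571·8.4772] = 24.7895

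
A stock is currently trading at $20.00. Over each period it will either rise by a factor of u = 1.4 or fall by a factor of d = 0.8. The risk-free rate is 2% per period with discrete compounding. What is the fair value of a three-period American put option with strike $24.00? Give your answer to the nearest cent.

Risk-neutral probability p = (1 + 0.02 − 0.8)/(1.4 − 0.8) = 0.2200/0.6000 = 0.3667
Terminal stock prices: S_uuu = 54.88, S_uud = 31.36, S_udd = 17.92, S_ddd = 10.24
Terminal payoffs (K − S): max(-30.88, 0) = 0, max(-7.36, 0) = 0, max(6.08, 0) = 6.08, max(13.76, 0) = 13.76
Node uu (S = 39.2): continuation = 1/1.02·[0.3667·0.0000 + 0.6333·0.0000] = 0.0000; exercise value = 0.0000 ≤ continuation, so V_uu = 0.0000
Node ud (S = 22.4): continuation = 1/1.02·[0.3667·0.0000 + 0.6333·6.0800] = 3.7752; exercise value = 1.6000 ≤ continuation, so V_ud = 3.7752
Node dd (S = 12.8): continuation = 1/1.02·[0.3667·6.0800 + 0.6333·13.7600] = 10.7294; exercise value = 11.2000 > continuation, so V_dd = 11.2000 (exercise)
Node u (S = 28): continuation = 1/1.02·[0.3667·0.0000 + 0.6333·3.7752] = 2.3441; exercise value = 0.0000 ≤ continuation, so V_u = 2.3441
Node d (S = 16): continuation = 1/1.02·[0.3667·3.7752 + 0.6333·11.2000] = 8.3113; exercise value = 8.0000 ≤ continuation, so V_d = 8.3113
Node 0 (S = 20): continuation = 1/1.02·[0.3667·2.3441 + 0.6333·8.3113] = 6.0033; exercise value = 4.0000 ≤ continuation, so V_0 = 6.0033

$6.00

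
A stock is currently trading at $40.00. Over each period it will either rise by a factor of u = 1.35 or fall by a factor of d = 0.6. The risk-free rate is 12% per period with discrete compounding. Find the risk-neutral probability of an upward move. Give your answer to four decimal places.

Risk-neutral probability p = (1 + 0.12 − 0.6)/(1.35 − 0.6) = 0.5200/0.7500 = 0.6933

p = 0.6933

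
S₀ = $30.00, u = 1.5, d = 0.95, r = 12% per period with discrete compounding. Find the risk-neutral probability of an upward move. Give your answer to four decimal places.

Risk-neutral probability p = (1 + 0.12 − 0.95)/(1.5 − 0.95) = 0.1700/0.5500 = 0.3091

p = 0.3091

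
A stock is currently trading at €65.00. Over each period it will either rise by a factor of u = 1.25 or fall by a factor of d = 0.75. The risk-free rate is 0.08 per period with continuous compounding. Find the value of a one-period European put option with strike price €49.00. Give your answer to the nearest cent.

Risk-neutral probability p = (e^0.08 − 0.75)/(1.25 − 0.75) = 0.3333/0.5000 = 0.6666
Terminal stock prices: S_u = 81.25, S_d = 48.75
Terminal payoffs (K − S): max(-32.25, 0) = 0, max(0.25, 0) = 0.25
Node 0 (S = 65): V_0 = e^(−0.08)·[0.6666·0.0000 + 0.3334·0.2500] = 0.0769

€0.08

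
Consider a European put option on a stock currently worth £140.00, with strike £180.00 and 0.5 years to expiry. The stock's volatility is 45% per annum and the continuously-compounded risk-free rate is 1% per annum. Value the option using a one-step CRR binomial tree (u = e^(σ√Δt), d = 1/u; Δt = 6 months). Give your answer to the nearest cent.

CRR parameters: u = e^(σ√Δt) = e^(0.45·√0.5) = 1.3746, d = 1/u = 0.7275
Per-period rate: rΔt = 0.01·0.5 = 0.005, so R = e^0.005 = 1.0050
Risk-neutral probability p = (e^0.005 − 0.7275)/(1.3746 − 0.7275) = 0.2776/0.6472 = 0.4289
Terminal stock prices: S_u = 192.5, S_d = 101.8
Terminal payoffs (K − S): max(-12.45, 0) = 0, max(78.16, 0) = 78.16
Node 0 (S = 140): V_0 = e^(−0.005)·[0.4289·0.0000 + 0.5711·78.1558] = 44.4153

£44.42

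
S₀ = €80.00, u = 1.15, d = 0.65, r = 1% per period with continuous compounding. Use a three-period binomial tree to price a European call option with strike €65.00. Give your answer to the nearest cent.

€22.13

Risk-neutral probability p = (e^0.01 − 0.65)/(1.15 − 0.65) = 0.3601/0.5000 = 0.7201
Terminal stock prices: S_uuu = 121.7, S_uud = 68.77, S_udd = 38.87, S_ddd = 21.97
Terminal payoffs (S − K): max(56.67, 0) = 56.67, max(3.77, 0) = 3.77, max(-26.13, 0) = 0, max(-43.03, 0) = 0
Node uu (S = 105.8): V_uu = e^(−0.01)·[0.7201·56.6700 + 0.2799·3.7700] = 41.4468
Node ud (S = 59.8): V_ud = e^(−0.01)·[0.7201·3.7700 + 0.2799·0.0000] = 2.6878
Node dd (S = 33.8): V_dd = e^(−0.01)·[0.7201·0.0000 + 0.2799·0.0000] = 0.0000
Node u (S = 92): V_u = e^(−0.01)·[0.7201·41.4468 + 0.2799·2.6878] = 30.2937
Node d (S = 52): V_d = e^(−0.01)·[0.7201·2.6878 + 0.2799·0.0000] = 1.9162
Node 0 (S = 80): V_0 = e^(−0.01)·[0.7201·30.2937 + 0.2799·1.9162] = 22.1284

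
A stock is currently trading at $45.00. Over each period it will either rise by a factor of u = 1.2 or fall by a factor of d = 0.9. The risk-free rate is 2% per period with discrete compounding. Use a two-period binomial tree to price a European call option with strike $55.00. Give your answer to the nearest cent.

$1.51

Risk-neutral probability p = (1 + 0.02 − 0.9)/(1.2 − 0.9) = 0.1200/0.3000 = 0.4000
Terminal stock prices: S_uu = 64.8, S_ud = 48.6, S_dd = 36.45
Terminal payoffs (S − K): max(9.8, 0) = 9.8, max(-6.4, 0) = 0, max(-18.55, 0) = 0
Node u (S = 54): V_u = 1/1.02·[0.4000·9.8000 + 0.6000·0.0000] = 3.8431
Node d (S = 40.5): V_d = 1/1.02·[0.4000·0.0000 + 0.6000·0.0000] = 0.0000
Node 0 (S = 45): V_0 = 1/1.02·[0.4000·3.8431 + 0.6000·0.0000] = 1.5071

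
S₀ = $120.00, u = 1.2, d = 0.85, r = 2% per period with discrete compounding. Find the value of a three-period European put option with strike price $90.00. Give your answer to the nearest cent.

$2.09

Risk-neutral probability p = (1 + 0.02 − 0.85)/(1.2 − 0.85) = 0.1700/0.3500 = 0.4857
Terminal stock prices: S_uuu = 207.4, S_uud = 146.9, S_udd = 104, S_ddd = 73.69
Terminal payoffs (K − S): max(-117.4, 0) = 0, max(-56.88, 0) = 0, max(-14.04, 0) = 0, max(16.31, 0) = 16.31
Node uu (S = 172.8): V_uu = 1/1.02·[0.4857·0.0000 + 0.5143·0.0000] = 0.0000
Node ud (S = 122.4): V_ud = 1/1.02·[0.4857·0.0000 + 0.5143·0.0000] = 0.0000
Node dd (S = 86.7): V_dd = 1/1.02·[0.4857·0.0000 + 0.5143·16.3050] = 8.2210
Node u (S = 144): V_u = 1/1.02·[0.4857·0.0000 + 0.5143·0.0000] = 0.0000
Node d (S = 102): V_d = 1/1.02·[0.4857·0.0000 + 0.5143·8.2210] = 4.1450
Node 0 (S = 120): V_0 = 1/1.02·[0.4857·0.0000 + 0.5143·4.1450] = 2.0899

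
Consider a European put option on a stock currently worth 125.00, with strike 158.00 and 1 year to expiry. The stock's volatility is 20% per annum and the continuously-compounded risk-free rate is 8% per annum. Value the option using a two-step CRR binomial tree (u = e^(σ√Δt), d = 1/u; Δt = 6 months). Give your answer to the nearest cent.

23.54

CRR parameters: u = e^(σ√Δt) = e^(0.2·√0.5) = 1.1519, d = 1/u = 0.8681
Per-period rate: rΔt = 0.08·0.5 = 0.04, so R = e^0.04 = 1.0408
Risk-neutral probability p = (e^0.04 − 0.8681)/(1.1519 − 0.8681) = 0.1727/0.2838 = 0.6085
Terminal stock prices: S_uu = 165.9, S_ud = 125, S_dd = 94.2
Terminal payoffs (K − S): max(-7.862, 0) = 0, max(33, 0) = 33, max(63.8, 0) = 63.8
Node u (S = 144): V_u = e^(−0.04)·[0.6085·0.0000 + 0.3915·33.0000] = 12.4126
Node d (S = 108.5): V_d = e^(−0.04)·[0.6085·33.0000 + 0.3915·63.7952] = 43.2893
Node 0 (S = 125): V_0 = e^(−0.04)·[0.6085·12.4126 + 0.3915·43.2893] = 23.5398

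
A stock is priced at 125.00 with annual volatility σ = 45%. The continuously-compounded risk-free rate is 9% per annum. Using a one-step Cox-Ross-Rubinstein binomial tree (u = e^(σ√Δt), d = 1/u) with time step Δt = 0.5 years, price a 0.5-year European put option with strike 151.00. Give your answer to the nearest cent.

29.16

CRR parameters: u = e^(σ√Δt) = e^(0.45·√0.5) = 1.3746, d = 1/u = 0.7275
Per-period rate: rΔt = 0.09·0.5 = 0.045, so R = e^0.045 = 1.0460
Risk-neutral probability p = (e^0.045 − 0.7275)/(1.3746 − 0.7275) = 0.3186/0.6472 = 0.4922
Terminal stock prices: S_u = 171.8, S_d = 90.93
Terminal payoffs (K − S): max(-20.83, 0) = 0, max(60.07, 0) = 60.07
Node 0 (S = 125): V_0 = e^(−0.045)·[0.4922·0.0000 + 0.5078·60.0677] = 29.1582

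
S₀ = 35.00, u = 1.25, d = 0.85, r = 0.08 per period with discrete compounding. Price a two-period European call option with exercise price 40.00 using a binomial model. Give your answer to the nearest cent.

Risk-neutral probability p = (1 + 0.08 − 0.85)/(1.25 − 0.85) = 0.2300/0.4000 = 0.5750
Terminal stock prices: S_uu = 54.69, S_ud = 37.19, S_dd = 25.29
Terminal payoffs (S − K): max(14.69, 0) = 14.69, max(-2.812, 0) = 0, max(-14.71, 0) = 0
Node u (S = 43.75): V_u = 1/1.08·[0.5750·14.6875 + 0.4250·0.0000] = 7.8197
Node d (S = 29.75): V_d = 1/1.08·[0.5750·0.0000 + 0.4250·0.0000] = 0.0000
Node 0 (S = 35): V_0 = 1/1.08·[0.5750·7.8197 + 0.4250·0.0000] = 4.1633

4.16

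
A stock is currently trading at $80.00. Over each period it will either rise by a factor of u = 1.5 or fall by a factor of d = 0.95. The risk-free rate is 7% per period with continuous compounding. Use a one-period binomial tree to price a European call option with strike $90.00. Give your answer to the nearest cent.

Risk-neutral probability p = (e^0.07 − 0.95)/(1.5 − 0.95) = 0.1225/0.5500 = 0.2227
Terminal stock prices: S_u = 120, S_d = 76
Terminal payoffs (S − K): max(30, 0) = 30, max(-14, 0) = 0
Node 0 (S = 80): V_0 = e^(−0.07)·[0.2227·30.0000 + 0.7773·0.0000] = 6.2305

$6.23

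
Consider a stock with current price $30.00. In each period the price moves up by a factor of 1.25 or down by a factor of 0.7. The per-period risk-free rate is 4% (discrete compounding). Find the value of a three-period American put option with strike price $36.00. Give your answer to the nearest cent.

$8.05

Risk-neutral probability p = (1 + 0.04 − 0.7)/(1.25 − 0.7) = 0.3400/0.5500 = 0.6182
Terminal stock prices: S_uuu = 58.59, S_uud = 32.81, S_udd = 18.37, S_ddd = 10.29
Terminal payoffs (K − S): max(-22.59, 0) = 0, max(3.188, 0) = 3.188, max(17.63, 0) = 17.63, max(25.71, 0) = 25.71
Node uu (S = 46.88): continuation = 1/1.04·[0.6182·0.0000 + 0.3818·3.1875] = 1.1702; exercise value = 0.0000 ≤ continuation, so V_uu = 1.1702
Node ud (S = 26.25): continuation = 1/1.04·[0.6182·3.1875 + 0.3818·17.6250] = 8.3654; exercise value = 9.7500 > continuation, so V_ud = 9.7500 (exercise)
Node dd (S = 14.7): continuation = 1/1.04·[0.6182·17.6250 + 0.3818·25.7100] = 19.9154; exercise value = 21.3000 > continuation, so V_dd = 21.3000 (exercise)
Node u (S = 37.5): continuation = 1/1.04·[0.6182·1.1702 + 0.3818·9.7500] = 4.2751; exercise value = 0.0000 ≤ continuation, so V_u = 4.2751
Node d (S = 21): continuation = 1/1.04·[0.6182·9.7500 + 0.3818·21.3000] = 13.6154; exercise value = 15.0000 > continuation, so V_d = 15.0000 (exercise)
Node 0 (S = 30): continuation = 1/1.04·[0.6182·4.2751 + 0.3818·15.0000] = 8.0482; exercise value = 6.0000 ≤ continuation, so V_0 = 8.0482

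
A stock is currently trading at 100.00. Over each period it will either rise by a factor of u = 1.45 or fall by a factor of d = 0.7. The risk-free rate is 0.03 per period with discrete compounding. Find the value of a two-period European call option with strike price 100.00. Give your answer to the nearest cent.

Risk-neutral probability p = (1 + 0.03 − 0.7)/(1.45 − 0.7) = 0.3300/0.7500 = 0.4400
Terminal stock prices: S_uu = 210.2, S_ud = 101.5, S_dd = 49
Terminal payoffs (S − K): max(110.2, 0) = 110.2, max(1.5, 0) = 1.5, max(-51, 0) = 0
Node u (S = 145): V_u = 1/1.03·[0.4400·110.2500 + 0.5600·1.5000] = 47.9126
Node d (S = 70): V_d = 1/1.03·[0.4400·1.5000 + 0.5600·0.0000] = 0.6408
Node 0 (S = 100): V_0 = 1/1.03·[0.4400·47.9126 + 0.5600·0.6408] = 20.8159

20.82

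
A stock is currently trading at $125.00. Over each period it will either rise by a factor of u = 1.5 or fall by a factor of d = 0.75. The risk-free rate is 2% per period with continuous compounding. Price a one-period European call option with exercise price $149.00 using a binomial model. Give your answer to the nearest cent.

Risk-neutral probability p = (e^0.02 − 0.75)/(1.5 − 0.75) = 0.2702/0.7500 = 0.3603
Terminal stock prices: S_u = 187.5, S_d = 93.75
Terminal payoffs (S − K): max(38.5, 0) = 38.5, max(-55.25, 0) = 0
Node 0 (S = 125): V_0 = e^(−0.02)·[0.3603·38.5000 + 0.6397·0.0000] = 13.5957

$13.60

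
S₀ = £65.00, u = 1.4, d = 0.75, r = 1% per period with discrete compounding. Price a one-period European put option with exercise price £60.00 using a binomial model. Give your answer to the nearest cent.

Risk-neutral probability p = (1 + 0.01 − 0.75)/(1.4 − 0.75) = 0.2600/0.6500 = 0.4000
Terminal stock prices: S_u = 91, S_d = 48.75
Terminal payoffs (K − S): max(-31, 0) = 0, max(11.25, 0) = 11.25
Node 0 (S = 65): V_0 = 1/1.01·[0.4000·0.0000 + 0.6000·11.2500] = 6.6832

£6.68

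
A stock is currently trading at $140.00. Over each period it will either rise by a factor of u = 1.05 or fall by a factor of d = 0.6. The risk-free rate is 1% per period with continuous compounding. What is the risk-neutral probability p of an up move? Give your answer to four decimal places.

p = 0.9112

Risk-neutral probability p = (e^0.01 − 0.6)/(1.05 − 0.6) = 0.4101/0.4500 = 0.9112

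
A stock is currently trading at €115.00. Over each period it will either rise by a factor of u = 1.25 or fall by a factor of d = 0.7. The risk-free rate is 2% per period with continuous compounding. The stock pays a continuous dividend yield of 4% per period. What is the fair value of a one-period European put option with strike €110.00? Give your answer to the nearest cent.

Per-period risk-free factor R = e^0.02 = 1.0202; dividend-adjusted growth = e^(0.02−0.04) = 0.9802.
Risk-neutral probability p = (0.9802 − 0.7)/(1.25 − 0.7) = 0.2802/0.5500 = 0.5095
Terminal stock prices: S_u = 143.8, S_d = 80.5
Terminal payoffs (K − S): max(-33.75, 0) = 0, max(29.5, 0) = 29.5
Node 0 (S = 115): V_0 = e^(−0.02)·[0.5095·0.0000 + 0.4905·29.5000] = 14.1846

€14.18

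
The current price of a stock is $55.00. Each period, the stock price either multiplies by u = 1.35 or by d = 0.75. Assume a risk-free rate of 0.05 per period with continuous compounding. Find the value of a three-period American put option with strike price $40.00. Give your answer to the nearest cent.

Risk-neutral probability p = (e^0.05 − 0.75)/(1.35 − 0.75) = 0.3013/0.6000 = 0.5021
Terminal stock prices: S_uuu = 135.3, S_uud = 75.18, S_udd = 41.77, S_ddd = 23.2
Terminal payoffs (K − S): max(-95.32, 0) = 0, max(-35.18, 0) = 0, max(-1.766, 0) = 0, max(16.8, 0) = 16.8
Node uu (S = 100.2): continuation = e^(−0.05)·[0.5021·0.0000 + 0.4979·0.0000] = 0.0000; exercise value = 0.0000 ≤ continuation, so V_uu = 0.0000
Node ud (S = 55.69): continuation = e^(−0.05)·[0.5021·0.0000 + 0.4979·0.0000] = 0.0000; exercise value = 0.0000 ≤ continuation, so V_ud = 0.0000
Node dd (S = 30.94): continuation = e^(−0.05)·[0.5021·0.0000 + 0.4979·16.7969] = 7.9550; exercise value = 9.0625 > continuation, so V_dd = 9.0625 (exercise)
Node u (S = 74.25): continuation = e^(−0.05)·[0.5021·0.0000 + 0.4979·0.0000] = 0.0000; exercise value = 0.0000 ≤ continuation, so V_u = 0.0000
Node d (S = 41.25): continuation = e^(−0.05)·[0.5021·0.0000 + 0.4979·9.0625] = 4.2920; exercise value = 0.0000 ≤ continuation, so V_d = 4.2920
Node 0 (S = 55): continuation = e^(−0.05)·[0.5021·0.0000 + 0.4979·4.2920] = 2.0327; exercise value = 0.0000 ≤ continuation, so V_0 = 2.0327

$2.03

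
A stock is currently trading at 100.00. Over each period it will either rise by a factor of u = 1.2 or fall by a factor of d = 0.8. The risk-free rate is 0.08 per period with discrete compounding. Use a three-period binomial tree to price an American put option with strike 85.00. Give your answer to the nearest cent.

Risk-neutral probability p = (1 + 0.08 − 0.8)/(1.2 − 0.8) = 0.2800/0.4000 = 0.7000
Terminal stock prices: S_uuu = 172.8, S_uud = 115.2, S_udd = 76.8, S_ddd = 51.2
Terminal payoffs (K − S): max(-87.8, 0) = 0, max(-30.2, 0) = 0, max(8.2, 0) = 8.2, max(33.8, 0) = 33.8
Node uu (S = 144): continuation = 1/1.08·[0.7000·0.0000 + 0.3000·0.0000] = 0.0000; exercise value = 0.0000 ≤ continuation, so V_uu = 0.0000
Node ud (S = 96): continuation = 1/1.08·[0.7000·0.0000 + 0.3000·8.2000] = 2.2778; exercise value = 0.0000 ≤ continuation, so V_ud = 2.2778
Node dd (S = 64): continuation = 1/1.08·[0.7000·8.2000 + 0.3000·33.8000] = 14.7037; exercise value = 21.0000 > continuation, so V_dd = 21.0000 (exercise)
Node u (S = 120): continuation = 1/1.08·[0.7000·0.0000 + 0.3000·2.2778] = 0.6327; exercise value = 0.0000 ≤ continuation, so V_u = 0.6327
Node d (S = 80): continuation = 1/1.08·[0.7000·2.2778 + 0.3000·21.0000] = 7.3097; exercise value = 5.0000 ≤ continuation, so V_d = 7.3097
Node 0 (S = 100): continuation = 1/1.08·[0.7000·0.6327 + 0.3000·7.3097] = 2.4406; exercise value = 0.0000 ≤ continuation, so V_0 = 2.4406

2.44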